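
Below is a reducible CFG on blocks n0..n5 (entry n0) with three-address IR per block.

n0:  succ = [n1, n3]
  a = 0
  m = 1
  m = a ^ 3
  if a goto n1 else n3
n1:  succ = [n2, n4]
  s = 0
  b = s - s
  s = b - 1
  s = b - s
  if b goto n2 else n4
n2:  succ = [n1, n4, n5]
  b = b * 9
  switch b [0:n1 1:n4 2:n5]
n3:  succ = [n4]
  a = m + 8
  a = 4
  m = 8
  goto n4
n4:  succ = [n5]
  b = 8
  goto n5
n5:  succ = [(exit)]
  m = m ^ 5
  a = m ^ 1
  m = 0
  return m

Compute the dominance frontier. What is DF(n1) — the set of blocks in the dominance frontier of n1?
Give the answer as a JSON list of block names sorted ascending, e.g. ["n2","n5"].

idom tree: n1←n0 n2←n1 n3←n0 n4←n0 n5←n0
Dom at joins:
  n1: preds {n0,n2}: {n0} ∩ {n0,n1,n2} = {n0}; idom=n0
  n4: preds {n1,n2,n3}: {n0,n1} ∩ {n0,n1,n2} ∩ {n0,n3} = {n0}; idom=n0
  n5: preds {n2,n4}: {n0,n1,n2} ∩ {n0,n4} = {n0}; idom=n0

DF walk-up:
  n1←n0: walk · to n0
  n1←n2: walk n2→n1 to n0
  n4←n1: walk n1 to n0
  n4←n2: walk n2→n1 to n0
  n4←n3: walk n3 to n0
  n5←n2: walk n2→n1 to n0
  n5←n4: walk n4 to n0
  n0 → ∅
  n1 → {n1,n4,n5}
  n2 → {n1,n4,n5}
  n3 → {n4}
  n4 → {n5}
  n5 → ∅

DF(n1) = ["n1", "n4", "n5"]

Answer: ["n1", "n4", "n5"]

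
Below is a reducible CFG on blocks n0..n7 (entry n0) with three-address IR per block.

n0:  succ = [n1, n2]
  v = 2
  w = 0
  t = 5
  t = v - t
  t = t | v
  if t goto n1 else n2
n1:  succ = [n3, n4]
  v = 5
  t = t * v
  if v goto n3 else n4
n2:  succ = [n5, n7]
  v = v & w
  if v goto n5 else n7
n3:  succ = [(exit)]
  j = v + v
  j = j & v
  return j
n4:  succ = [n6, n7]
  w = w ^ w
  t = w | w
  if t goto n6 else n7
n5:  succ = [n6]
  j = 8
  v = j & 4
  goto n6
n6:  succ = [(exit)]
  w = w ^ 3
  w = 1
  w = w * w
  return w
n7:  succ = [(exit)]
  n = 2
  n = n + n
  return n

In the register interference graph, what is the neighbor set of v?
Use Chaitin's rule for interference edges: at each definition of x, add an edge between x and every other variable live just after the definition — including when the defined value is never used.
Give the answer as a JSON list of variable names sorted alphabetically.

Answer: ["j", "t", "w"]

Working:
Block summaries:
  n0 def {t,v,w} use ∅
  n1 def {t,v} use {t}
  n2 def {v} use {v,w}
  n3 def {j} use {v}
  n4 def {t,w} use {w}
  n5 def {j,v} use ∅
  n6 def {w} use {w}
  n7 def {n} use ∅

Liveness:
  n0 li=∅ lo={t,v,w}
  n1 li={t,w} lo={v,w}
  n2 li={v,w} lo={w}
  n3 li={v} lo=∅
  n4 li={w} lo={w}
  n5 li={w} lo={w}
  n6 li={w} lo=∅
  n7 li=∅ lo=∅

Conflict graph:
  j: {v,w}
  n: ∅
  t: {v,w}
  v: {j,t,w}
  w: {j,t,v}

N(v) = ["j", "t", "w"]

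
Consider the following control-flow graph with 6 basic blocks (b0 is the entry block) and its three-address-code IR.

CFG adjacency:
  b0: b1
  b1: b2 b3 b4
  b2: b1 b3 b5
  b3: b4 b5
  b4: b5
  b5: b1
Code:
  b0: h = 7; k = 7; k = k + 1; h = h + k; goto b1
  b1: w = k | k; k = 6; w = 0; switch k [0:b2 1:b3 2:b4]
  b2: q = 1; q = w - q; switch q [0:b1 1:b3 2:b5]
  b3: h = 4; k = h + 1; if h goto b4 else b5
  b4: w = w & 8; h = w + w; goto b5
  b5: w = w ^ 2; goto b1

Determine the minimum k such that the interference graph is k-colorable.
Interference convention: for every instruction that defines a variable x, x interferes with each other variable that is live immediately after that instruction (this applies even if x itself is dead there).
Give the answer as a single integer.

Block summaries:
  b0: def={h,k} ue=∅
  b1: def={k,w} ue={k}
  b2: def={q} ue={w}
  b3: def={h,k} ue=∅
  b4: def={h,w} ue={w}
  b5: def={w} ue={w}

Live sets:
  live b0: ∅→{k}
  live b1: {k}→{k,w}
  live b2: {k,w}→{k,w}
  live b3: {w}→{k,w}
  live b4: {k,w}→{k,w}
  live b5: {k,w}→{k}

Interference:
  h — {k,w}
  k — {h,q,w}
  q — {k,w}
  w — {h,k,q}

Colouring:
  {h,k,w} pairwise interfere (3-clique) ⇒ χ ≥ 3
  assign h→R2 k→R0 q→R2 w→R1 — no edge inside a register ⇒ χ ≤ 3
  χ = 3

Answer: 3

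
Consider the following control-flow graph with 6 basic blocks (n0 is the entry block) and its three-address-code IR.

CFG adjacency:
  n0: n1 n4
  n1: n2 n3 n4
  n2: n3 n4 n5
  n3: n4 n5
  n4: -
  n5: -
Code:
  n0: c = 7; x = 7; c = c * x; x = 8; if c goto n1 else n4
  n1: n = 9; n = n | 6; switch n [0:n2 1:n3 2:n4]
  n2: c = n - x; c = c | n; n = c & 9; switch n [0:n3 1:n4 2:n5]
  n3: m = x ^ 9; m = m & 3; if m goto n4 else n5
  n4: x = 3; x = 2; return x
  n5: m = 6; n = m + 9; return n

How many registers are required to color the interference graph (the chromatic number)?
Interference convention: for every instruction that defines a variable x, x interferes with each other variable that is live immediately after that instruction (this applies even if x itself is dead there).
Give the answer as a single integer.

Answer: 3

Derivation:
Per-block:
  n0: def={c,x} ue=∅
  n1: def={n} ue=∅
  n2: def={c,n} ue={n,x}
  n3: def={m} ue={x}
  n4: def={x} ue=∅
  n5: def={m,n} ue=∅

Live sets:
  n0 li=∅ lo={x}
  n1 li={x} lo={n,x}
  n2 li={n,x} lo={x}
  n3 li={x} lo=∅
  n4 li=∅ lo=∅
  n5 li=∅ lo=∅

Conflict graph:
  c — {n,x}
  m — ∅
  n — {c,x}
  x — {c,n}

Chromatic number:
  lower bound: {c,n,x} mutually conflict ⇒ χ ≥ 3
  3-colouring: c0={c,m}  c1={n}  c2={x}
  χ = 3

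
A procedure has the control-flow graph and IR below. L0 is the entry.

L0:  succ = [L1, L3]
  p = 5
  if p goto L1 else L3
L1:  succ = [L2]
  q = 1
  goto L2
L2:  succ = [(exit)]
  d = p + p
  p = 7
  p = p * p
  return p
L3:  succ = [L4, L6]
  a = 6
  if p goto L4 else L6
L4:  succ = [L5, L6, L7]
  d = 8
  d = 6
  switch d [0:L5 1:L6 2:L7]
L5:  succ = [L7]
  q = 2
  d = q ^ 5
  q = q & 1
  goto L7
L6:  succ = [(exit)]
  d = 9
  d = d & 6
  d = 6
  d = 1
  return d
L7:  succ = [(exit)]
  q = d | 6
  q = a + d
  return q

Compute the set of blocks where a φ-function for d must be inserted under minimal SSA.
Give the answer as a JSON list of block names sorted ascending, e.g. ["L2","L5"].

Answer: ["L6", "L7"]

Working:
idom tree: L1←L0 L2←L1 L3←L0 L4←L3 L5←L4 L6←L3 L7←L4
Dom∩ at merges:
  L6: preds {L3,L4}: {L0,L3} ∩ {L0,L3,L4} = {L0,L3}; idom=L3
  L7: preds {L4,L5}: {L0,L3,L4} ∩ {L0,L3,L4,L5} = {L0,L3,L4}; idom=L4

DF derivation:
  join L6 pred L3: · stop@L3
  join L6 pred L4: L4 stop@L3
  join L7 pred L4: · stop@L4
  join L7 pred L5: L5 stop@L4
  L0: DF=∅
  L1: DF=∅
  L2: DF=∅
  L3: DF=∅
  L4: DF={L6}
  L5: DF={L7}
  L6: DF=∅
  L7: DF=∅

φ for d: defs {L2,L4,L5,L6}
  DF⁺ = {L6,L7}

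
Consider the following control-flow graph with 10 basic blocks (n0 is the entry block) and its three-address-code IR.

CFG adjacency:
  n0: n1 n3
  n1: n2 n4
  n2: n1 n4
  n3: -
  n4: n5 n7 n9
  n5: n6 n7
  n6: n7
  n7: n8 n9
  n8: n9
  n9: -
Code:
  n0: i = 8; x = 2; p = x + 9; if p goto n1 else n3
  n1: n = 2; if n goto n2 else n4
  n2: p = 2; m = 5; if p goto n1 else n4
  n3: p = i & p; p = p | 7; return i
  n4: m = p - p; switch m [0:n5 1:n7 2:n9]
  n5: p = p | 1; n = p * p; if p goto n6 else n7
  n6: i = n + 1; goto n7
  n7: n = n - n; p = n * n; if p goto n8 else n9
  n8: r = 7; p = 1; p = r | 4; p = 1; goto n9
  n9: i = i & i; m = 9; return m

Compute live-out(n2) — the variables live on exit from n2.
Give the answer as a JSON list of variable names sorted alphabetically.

Block summaries:
  n0: def={i,p,x} ue=∅
  n1: def={n} ue=∅
  n2: def={m,p} ue=∅
  n3: def={p} ue={i,p}
  n4: def={m} ue={p}
  n5: def={n,p} ue={p}
  n6: def={i} ue={n}
  n7: def={n,p} ue={n}
  n8: def={p,r} ue=∅
  n9: def={i,m} ue={i}

Liveness:
  live n0: ∅→{i,p}
  live n1: {i,p}→{i,n,p}
  live n2: {i,n}→{i,n,p}
  live n3: {i,p}→∅
  live n4: {i,n,p}→{i,n,p}
  live n5: {i,p}→{i,n}
  live n6: {n}→{i,n}
  live n7: {i,n}→{i}
  live n8: {i}→{i}
  live n9: {i}→∅

live-out(n2) = ["i", "n", "p"]

Answer: ["i", "n", "p"]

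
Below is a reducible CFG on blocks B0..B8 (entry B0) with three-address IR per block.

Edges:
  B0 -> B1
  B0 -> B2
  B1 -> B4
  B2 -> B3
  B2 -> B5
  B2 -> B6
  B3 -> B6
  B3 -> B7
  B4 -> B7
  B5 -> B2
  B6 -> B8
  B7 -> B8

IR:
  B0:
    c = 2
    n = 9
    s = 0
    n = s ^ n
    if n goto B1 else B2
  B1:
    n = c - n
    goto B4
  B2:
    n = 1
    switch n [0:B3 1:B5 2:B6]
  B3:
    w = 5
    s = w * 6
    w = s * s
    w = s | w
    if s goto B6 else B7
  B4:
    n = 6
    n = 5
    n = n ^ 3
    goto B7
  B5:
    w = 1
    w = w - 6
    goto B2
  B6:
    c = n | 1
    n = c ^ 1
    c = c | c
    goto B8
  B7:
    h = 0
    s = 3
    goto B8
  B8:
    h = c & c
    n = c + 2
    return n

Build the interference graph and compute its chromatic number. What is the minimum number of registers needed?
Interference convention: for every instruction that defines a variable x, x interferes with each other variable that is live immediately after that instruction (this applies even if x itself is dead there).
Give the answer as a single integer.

Block summaries:
  B0 def {c,n,s} use ∅
  B1 def {n} use {c,n}
  B2 def {n} use ∅
  B3 def {s,w} use ∅
  B4 def {n} use ∅
  B5 def {w} use ∅
  B6 def {c,n} use {n}
  B7 def {h,s} use ∅
  B8 def {h,n} use {c}

Live sets:
  B0: in=∅ out={c,n}
  B1: in={c,n} out={c}
  B2: in={c} out={c,n}
  B3: in={c,n} out={c,n}
  B4: in={c} out={c}
  B5: in={c} out={c}
  B6: in={n} out={c}
  B7: in={c} out={c}
  B8: in={c} out=∅

Conflict graph:
  c — {h,n,s,w}
  h — {c}
  n — {c,s,w}
  s — {c,n,w}
  w — {c,n,s}

Chromatic number:
  clique {c,n,s,w} ⇒ need ≥ 4
  assign c→c0 h→c1 n→c1 s→c2 w→c3 — no edge inside a register ⇒ χ ≤ 4
  χ = 4

Answer: 4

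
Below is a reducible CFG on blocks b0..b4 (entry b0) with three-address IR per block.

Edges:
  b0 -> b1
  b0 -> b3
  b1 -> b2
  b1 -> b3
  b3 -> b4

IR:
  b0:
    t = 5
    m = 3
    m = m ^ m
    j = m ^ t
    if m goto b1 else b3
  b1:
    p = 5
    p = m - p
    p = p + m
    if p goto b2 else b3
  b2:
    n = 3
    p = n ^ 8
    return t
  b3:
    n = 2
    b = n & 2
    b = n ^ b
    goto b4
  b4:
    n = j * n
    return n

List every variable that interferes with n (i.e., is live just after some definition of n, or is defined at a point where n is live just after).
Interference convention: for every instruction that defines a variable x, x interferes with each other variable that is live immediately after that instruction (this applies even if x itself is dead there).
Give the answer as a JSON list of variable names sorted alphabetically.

Answer: ["b", "j", "t"]

Derivation:
Block summaries:
  b0 def {j,m,t} use ∅
  b1 def {p} use {m}
  b2 def {n,p} use {t}
  b3 def {b,n} use ∅
  b4 def {n} use {j,n}

Liveness:
  live b0: ∅→{j,m,t}
  live b1: {j,m,t}→{j,t}
  live b2: {t}→∅
  live b3: {j}→{j,n}
  live b4: {j,n}→∅

Conflict graph:
  b — {j,n}
  j — {b,m,n,p,t}
  m — {j,p,t}
  n — {b,j,t}
  p — {j,m,t}
  t — {j,m,n,p}

N(n) = ["b", "j", "t"]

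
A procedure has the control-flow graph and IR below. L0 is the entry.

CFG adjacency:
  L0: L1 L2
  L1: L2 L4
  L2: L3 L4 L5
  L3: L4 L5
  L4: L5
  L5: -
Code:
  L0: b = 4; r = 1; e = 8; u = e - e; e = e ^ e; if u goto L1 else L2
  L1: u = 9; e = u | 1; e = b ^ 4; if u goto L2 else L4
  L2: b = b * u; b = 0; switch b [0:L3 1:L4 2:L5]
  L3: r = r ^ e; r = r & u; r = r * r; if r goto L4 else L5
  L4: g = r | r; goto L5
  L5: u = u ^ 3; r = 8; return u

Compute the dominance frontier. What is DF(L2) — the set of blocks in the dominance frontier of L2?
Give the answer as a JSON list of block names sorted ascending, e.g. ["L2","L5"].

Answer: ["L4", "L5"]

Working:
idom tree: L1←L0 L2←L0 L3←L2 L4←L0 L5←L0
Join-block Dom:
  L2: preds {L0,L1}: {L0} ∩ {L0,L1} = {L0}; idom=L0
  L4: preds {L1,L2,L3}: {L0,L1} ∩ {L0,L2} ∩ {L0,L2,L3} = {L0}; idom=L0
  L5: preds {L2,L3,L4}: {L0,L2} ∩ {L0,L2,L3} ∩ {L0,L4} = {L0}; idom=L0

DF walk-up:
  L2←L0: walk · to L0
  L2←L1: walk L1 to L0
  L4←L1: walk L1 to L0
  L4←L2: walk L2 to L0
  L4←L3: walk L3→L2 to L0
  L5←L2: walk L2 to L0
  L5←L3: walk L3→L2 to L0
  L5←L4: walk L4 to L0
  DF(L0)=∅
  DF(L1)={L2,L4}
  DF(L2)={L4,L5}
  DF(L3)={L4,L5}
  DF(L4)={L5}
  DF(L5)=∅

DF(L2) = ["L4", "L5"]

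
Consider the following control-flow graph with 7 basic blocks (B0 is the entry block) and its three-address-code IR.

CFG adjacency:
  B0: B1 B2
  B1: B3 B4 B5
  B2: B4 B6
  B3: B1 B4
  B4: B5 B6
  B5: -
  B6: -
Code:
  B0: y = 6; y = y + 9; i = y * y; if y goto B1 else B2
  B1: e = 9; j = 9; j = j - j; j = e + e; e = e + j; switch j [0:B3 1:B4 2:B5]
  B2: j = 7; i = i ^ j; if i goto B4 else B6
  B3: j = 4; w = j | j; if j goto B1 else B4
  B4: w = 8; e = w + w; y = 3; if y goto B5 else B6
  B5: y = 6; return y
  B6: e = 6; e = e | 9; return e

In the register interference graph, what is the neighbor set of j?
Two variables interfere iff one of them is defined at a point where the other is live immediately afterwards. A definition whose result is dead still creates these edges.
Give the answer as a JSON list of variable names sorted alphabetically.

Block summaries:
  B0: {i,y} / ∅
  B1: {e,j} / ∅
  B2: {i,j} / {i}
  B3: {j,w} / ∅
  B4: {e,w,y} / ∅
  B5: {y} / ∅
  B6: {e} / ∅

Backward fixpoint:
  live B0: ∅→{i}
  live B1: ∅→∅
  live B2: {i}→∅
  live B3: ∅→∅
  live B4: ∅→∅
  live B5: ∅→∅
  live B6: ∅→∅

Conflict graph:
  e — {j}
  i — {j,y}
  j — {e,i,w}
  w — {j}
  y — {i}

N(j) = ["e", "i", "w"]

Answer: ["e", "i", "w"]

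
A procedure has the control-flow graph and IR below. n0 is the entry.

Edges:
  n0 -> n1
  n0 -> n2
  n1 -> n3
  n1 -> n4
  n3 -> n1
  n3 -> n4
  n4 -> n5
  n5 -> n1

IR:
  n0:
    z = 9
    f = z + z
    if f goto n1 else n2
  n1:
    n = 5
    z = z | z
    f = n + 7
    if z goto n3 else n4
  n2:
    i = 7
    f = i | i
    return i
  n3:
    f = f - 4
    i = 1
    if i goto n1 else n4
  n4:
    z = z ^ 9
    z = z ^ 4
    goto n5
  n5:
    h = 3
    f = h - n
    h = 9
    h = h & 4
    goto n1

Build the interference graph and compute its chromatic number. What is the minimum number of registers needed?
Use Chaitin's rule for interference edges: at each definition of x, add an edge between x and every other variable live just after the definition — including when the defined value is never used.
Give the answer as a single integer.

Answer: 4

Analysis:
Per-block:
  n0: {f,z} / ∅
  n1: {f,n,z} / {z}
  n2: {f,i} / ∅
  n3: {f,i} / {f}
  n4: {z} / {z}
  n5: {f,h} / {n}

Live sets:
  n0 li=∅ lo={z}
  n1 li={z} lo={f,n,z}
  n2 li=∅ lo=∅
  n3 li={f,n,z} lo={n,z}
  n4 li={n,z} lo={n,z}
  n5 li={n,z} lo={z}

Interfere edges:
  f↔{i,n,z}
  h↔{n,z}
  i↔{f,n,z}
  n↔{f,h,i,z}
  z↔{f,h,i,n}

Registers:
  clique {f,i,n,z} ⇒ need ≥ 4
  4-colouring: c0={n}  c1={z}  c2={f,h}  c3={i}
  χ = 4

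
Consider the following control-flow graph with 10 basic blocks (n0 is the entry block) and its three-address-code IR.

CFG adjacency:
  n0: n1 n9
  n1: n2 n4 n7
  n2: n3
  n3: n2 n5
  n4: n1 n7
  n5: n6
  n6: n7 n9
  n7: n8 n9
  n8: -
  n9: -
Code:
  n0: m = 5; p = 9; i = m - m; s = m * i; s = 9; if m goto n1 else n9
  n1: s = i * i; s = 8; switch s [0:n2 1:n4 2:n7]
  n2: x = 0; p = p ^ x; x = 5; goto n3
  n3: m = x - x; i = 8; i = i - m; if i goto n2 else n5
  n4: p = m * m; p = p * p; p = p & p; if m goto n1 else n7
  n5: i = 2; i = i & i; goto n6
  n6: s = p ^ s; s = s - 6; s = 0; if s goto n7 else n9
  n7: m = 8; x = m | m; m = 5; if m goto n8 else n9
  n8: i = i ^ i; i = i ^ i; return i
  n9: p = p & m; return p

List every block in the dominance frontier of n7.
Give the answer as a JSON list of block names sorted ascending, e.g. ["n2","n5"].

idom tree: n1←n0 n2←n1 n3←n2 n4←n1 n5←n3 n6←n5 n7←n1 n8←n7 n9←n0
Join-block Dom:
  n1: preds {n0,n4}: {n0} ∩ {n0,n1,n4} = {n0}; idom=n0
  n2: preds {n1,n3}: {n0,n1} ∩ {n0,n1,n2,n3} = {n0,n1}; idom=n1
  n7: preds {n1,n4,n6}: {n0,n1} ∩ {n0,n1,n4} ∩ {n0,n1,n2,n3,n5,n6} = {n0,n1}; idom=n1
  n9: preds {n0,n6,n7}: {n0} ∩ {n0,n1,n2,n3,n5,n6} ∩ {n0,n1,n7} = {n0}; idom=n0

DF walk-up:
  n1←n0: walk · to n0
  n1←n4: walk n4→n1 to n0
  n2←n1: walk · to n1
  n2←n3: walk n3→n2 to n1
  n7←n1: walk · to n1
  n7←n4: walk n4 to n1
  n7←n6: walk n6→n5→n3→n2 to n1
  n9←n0: walk · to n0
  n9←n6: walk n6→n5→n3→n2→n1 to n0
  n9←n7: walk n7→n1 to n0
  n0 → ∅
  n1 → {n1,n9}
  n2 → {n2,n7,n9}
  n3 → {n2,n7,n9}
  n4 → {n1,n7}
  n5 → {n7,n9}
  n6 → {n7,n9}
  n7 → {n9}
  n8 → ∅
  n9 → ∅

DF(n7) = ["n9"]

Answer: ["n9"]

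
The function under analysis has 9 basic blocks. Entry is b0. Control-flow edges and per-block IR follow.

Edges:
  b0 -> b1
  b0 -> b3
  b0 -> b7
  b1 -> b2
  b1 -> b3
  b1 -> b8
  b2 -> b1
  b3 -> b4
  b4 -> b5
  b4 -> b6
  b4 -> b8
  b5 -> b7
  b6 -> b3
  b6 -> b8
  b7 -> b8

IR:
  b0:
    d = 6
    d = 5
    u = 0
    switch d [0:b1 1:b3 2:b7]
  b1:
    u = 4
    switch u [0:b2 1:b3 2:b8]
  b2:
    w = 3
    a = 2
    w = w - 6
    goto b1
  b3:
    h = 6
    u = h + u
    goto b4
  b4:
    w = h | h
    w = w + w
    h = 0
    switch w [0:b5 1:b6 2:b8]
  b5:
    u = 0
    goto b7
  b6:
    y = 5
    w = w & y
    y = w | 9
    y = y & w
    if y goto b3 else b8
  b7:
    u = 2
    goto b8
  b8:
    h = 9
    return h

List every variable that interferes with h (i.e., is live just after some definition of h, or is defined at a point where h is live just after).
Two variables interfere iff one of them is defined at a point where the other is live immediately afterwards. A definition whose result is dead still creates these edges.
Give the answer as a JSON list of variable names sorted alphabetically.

Per-block:
  b0: {d,u} / ∅
  b1: {u} / ∅
  b2: {a,w} / ∅
  b3: {h,u} / {u}
  b4: {h,w} / {h}
  b5: {u} / ∅
  b6: {w,y} / {w}
  b7: {u} / ∅
  b8: {h} / ∅

Backward fixpoint:
  live b0: ∅→{u}
  live b1: ∅→{u}
  live b2: ∅→∅
  live b3: {u}→{h,u}
  live b4: {h,u}→{u,w}
  live b5: ∅→∅
  live b6: {u,w}→{u}
  live b7: ∅→∅
  live b8: ∅→∅

Conflict graph:
  a — {w}
  d — {u}
  h — {u,w}
  u — {d,h,w,y}
  w — {a,h,u,y}
  y — {u,w}

N(h) = ["u", "w"]

Answer: ["u", "w"]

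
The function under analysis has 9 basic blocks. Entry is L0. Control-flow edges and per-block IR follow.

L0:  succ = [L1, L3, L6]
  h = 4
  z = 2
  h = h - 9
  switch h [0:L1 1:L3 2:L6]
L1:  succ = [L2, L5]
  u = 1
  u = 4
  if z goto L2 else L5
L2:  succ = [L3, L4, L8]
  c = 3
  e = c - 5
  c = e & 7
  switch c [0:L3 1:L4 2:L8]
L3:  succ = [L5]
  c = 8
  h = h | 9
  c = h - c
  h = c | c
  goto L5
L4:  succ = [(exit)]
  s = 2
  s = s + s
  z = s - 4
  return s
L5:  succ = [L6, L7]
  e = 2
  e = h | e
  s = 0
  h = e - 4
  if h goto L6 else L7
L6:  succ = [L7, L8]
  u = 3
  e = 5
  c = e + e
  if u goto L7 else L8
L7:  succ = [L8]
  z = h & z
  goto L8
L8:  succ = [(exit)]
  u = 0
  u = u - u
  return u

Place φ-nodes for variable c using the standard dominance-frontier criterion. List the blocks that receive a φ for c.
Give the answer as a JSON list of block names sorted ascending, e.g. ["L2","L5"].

idom tree: L1←L0 L2←L1 L3←L0 L4←L2 L5←L0 L6←L0 L7←L0 L8←L0
Join-block Dom:
  L3: preds {L0,L2}: {L0} ∩ {L0,L1,L2} = {L0}; idom=L0
  L5: preds {L1,L3}: {L0,L1} ∩ {L0,L3} = {L0}; idom=L0
  L6: preds {L0,L5}: {L0} ∩ {L0,L5} = {L0}; idom=L0
  L7: preds {L5,L6}: {L0,L5} ∩ {L0,L6} = {L0}; idom=L0
  L8: preds {L2,L6,L7}: {L0,L1,L2} ∩ {L0,L6} ∩ {L0,L7} = {L0}; idom=L0

DF walk-up:
  join L3 pred L0: · stop@L0
  join L3 pred L2: L2→L1 stop@L0
  join L5 pred L1: L1 stop@L0
  join L5 pred L3: L3 stop@L0
  join L6 pred L0: · stop@L0
  join L6 pred L5: L5 stop@L0
  join L7 pred L5: L5 stop@L0
  join L7 pred L6: L6 stop@L0
  join L8 pred L2: L2→L1 stop@L0
  join L8 pred L6: L6 stop@L0
  join L8 pred L7: L7 stop@L0
  L0 → ∅
  L1 → {L3,L5,L8}
  L2 → {L3,L8}
  L3 → {L5}
  L4 → ∅
  L5 → {L6,L7}
  L6 → {L7,L8}
  L7 → {L8}
  L8 → ∅

φ for c: defs {L2,L3,L6}
  DF⁺ = {L3,L5,L6,L7,L8}

Answer: ["L3", "L5", "L6", "L7", "L8"]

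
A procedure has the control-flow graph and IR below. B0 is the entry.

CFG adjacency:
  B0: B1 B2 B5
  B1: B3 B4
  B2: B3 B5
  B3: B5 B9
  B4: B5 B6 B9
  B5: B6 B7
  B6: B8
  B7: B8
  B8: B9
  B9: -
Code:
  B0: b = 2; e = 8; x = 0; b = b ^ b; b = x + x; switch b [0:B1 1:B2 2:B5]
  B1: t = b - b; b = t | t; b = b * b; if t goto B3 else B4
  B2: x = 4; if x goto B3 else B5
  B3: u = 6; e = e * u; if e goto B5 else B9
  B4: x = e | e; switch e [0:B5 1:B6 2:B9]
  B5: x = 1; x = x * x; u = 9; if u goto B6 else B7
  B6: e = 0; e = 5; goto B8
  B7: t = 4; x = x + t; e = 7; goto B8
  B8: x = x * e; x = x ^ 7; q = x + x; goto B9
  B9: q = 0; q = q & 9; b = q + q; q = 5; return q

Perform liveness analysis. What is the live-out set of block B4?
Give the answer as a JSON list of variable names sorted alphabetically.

Block summaries:
  B0 def {b,e,x} use ∅
  B1 def {b,t} use {b}
  B2 def {x} use ∅
  B3 def {e,u} use {e}
  B4 def {x} use {e}
  B5 def {u,x} use ∅
  B6 def {e} use ∅
  B7 def {e,t,x} use {x}
  B8 def {q,x} use {e,x}
  B9 def {b,q} use ∅

Backward fixpoint:
  B0 li=∅ lo={b,e}
  B1 li={b,e} lo={e}
  B2 li={e} lo={e}
  B3 li={e} lo=∅
  B4 li={e} lo={x}
  B5 li=∅ lo={x}
  B6 li={x} lo={e,x}
  B7 li={x} lo={e,x}
  B8 li={e,x} lo=∅
  B9 li=∅ lo=∅

live-out(B4) = ["x"]

Answer: ["x"]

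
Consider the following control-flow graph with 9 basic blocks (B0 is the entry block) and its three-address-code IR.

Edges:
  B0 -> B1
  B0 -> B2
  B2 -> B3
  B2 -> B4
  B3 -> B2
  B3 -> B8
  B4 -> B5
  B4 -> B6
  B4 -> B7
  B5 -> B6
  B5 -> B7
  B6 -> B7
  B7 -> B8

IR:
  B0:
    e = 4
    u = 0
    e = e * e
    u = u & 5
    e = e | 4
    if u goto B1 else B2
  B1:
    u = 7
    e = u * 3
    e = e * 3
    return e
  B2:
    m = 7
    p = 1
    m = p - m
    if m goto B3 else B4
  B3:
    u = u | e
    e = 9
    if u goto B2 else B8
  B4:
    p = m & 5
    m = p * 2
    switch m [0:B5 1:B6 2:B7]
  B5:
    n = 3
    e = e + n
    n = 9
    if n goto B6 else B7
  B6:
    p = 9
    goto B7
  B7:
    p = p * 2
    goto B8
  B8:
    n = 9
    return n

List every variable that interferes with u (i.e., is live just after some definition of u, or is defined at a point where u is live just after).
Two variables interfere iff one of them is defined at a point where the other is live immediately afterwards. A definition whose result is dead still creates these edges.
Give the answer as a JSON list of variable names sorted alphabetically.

def/use:
  B0: {e,u} / ∅
  B1: {e,u} / ∅
  B2: {m,p} / ∅
  B3: {e,u} / {e,u}
  B4: {m,p} / {m}
  B5: {e,n} / {e}
  B6: {p} / ∅
  B7: {p} / {p}
  B8: {n} / ∅

Backward fixpoint:
  B0: in=∅ out={e,u}
  B1: in=∅ out=∅
  B2: in={e,u} out={e,m,u}
  B3: in={e,u} out={e,u}
  B4: in={e,m} out={e,p}
  B5: in={e,p} out={p}
  B6: in=∅ out={p}
  B7: in={p} out=∅
  B8: in=∅ out=∅

Interference:
  e↔{m,n,p,u}
  m↔{e,p,u}
  n↔{e,p}
  p↔{e,m,n,u}
  u↔{e,m,p}

N(u) = ["e", "m", "p"]

Answer: ["e", "m", "p"]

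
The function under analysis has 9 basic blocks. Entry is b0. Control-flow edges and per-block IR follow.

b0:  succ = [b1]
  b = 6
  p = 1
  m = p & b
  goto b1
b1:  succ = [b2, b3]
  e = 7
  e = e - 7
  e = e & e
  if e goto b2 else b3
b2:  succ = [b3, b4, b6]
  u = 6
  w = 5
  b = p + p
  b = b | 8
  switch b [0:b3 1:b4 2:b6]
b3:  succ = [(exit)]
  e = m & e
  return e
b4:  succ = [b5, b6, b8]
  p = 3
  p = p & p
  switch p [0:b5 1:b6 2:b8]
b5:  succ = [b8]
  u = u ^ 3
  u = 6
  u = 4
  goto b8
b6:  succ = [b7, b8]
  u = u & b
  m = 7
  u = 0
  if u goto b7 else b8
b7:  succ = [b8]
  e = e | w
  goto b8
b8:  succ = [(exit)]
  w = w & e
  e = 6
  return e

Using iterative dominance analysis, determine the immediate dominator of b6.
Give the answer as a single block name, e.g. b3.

idom tree: b1←b0 b2←b1 b3←b1 b4←b2 b5←b4 b6←b2 b7←b6 b8←b2
Dom at joins:
  b3: preds {b1,b2}: {b0,b1} ∩ {b0,b1,b2} = {b0,b1}; idom=b1
  b6: preds {b2,b4}: {b0,b1,b2} ∩ {b0,b1,b2,b4} = {b0,b1,b2}; idom=b2
  b8: preds {b4,b5,b6,b7}: {b0,b1,b2,b4} ∩ {b0,b1,b2,b4,b5} ∩ {b0,b1,b2,b6} ∩ {b0,b1,b2,b6,b7} = {b0,b1,b2}; idom=b2

idom(b6) = b2

Answer: b2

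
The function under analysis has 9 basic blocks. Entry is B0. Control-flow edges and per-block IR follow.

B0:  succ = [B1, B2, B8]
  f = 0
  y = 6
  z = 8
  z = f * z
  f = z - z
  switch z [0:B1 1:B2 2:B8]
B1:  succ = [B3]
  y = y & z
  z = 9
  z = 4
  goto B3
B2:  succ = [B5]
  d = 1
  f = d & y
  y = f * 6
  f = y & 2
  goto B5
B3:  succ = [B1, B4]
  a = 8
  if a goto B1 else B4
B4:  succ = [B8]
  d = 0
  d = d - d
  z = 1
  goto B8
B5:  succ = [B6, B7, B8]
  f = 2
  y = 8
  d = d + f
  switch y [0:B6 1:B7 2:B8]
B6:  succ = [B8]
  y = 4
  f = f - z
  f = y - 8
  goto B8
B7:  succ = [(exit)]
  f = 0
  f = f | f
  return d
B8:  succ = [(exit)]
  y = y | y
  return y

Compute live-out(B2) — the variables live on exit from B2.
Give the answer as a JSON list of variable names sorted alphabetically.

def/use:
  B0: {f,y,z} / ∅
  B1: {y,z} / {y,z}
  B2: {d,f,y} / {y}
  B3: {a} / ∅
  B4: {d,z} / ∅
  B5: {d,f,y} / {d}
  B6: {f,y} / {f,z}
  B7: {f} / {d}
  B8: {y} / {y}

Liveness:
  B0 li=∅ lo={y,z}
  B1 li={y,z} lo={y,z}
  B2 li={y,z} lo={d,z}
  B3 li={y,z} lo={y,z}
  B4 li={y} lo={y}
  B5 li={d,z} lo={d,f,y,z}
  B6 li={f,z} lo={y}
  B7 li={d} lo=∅
  B8 li={y} lo=∅

live-out(B2) = ["d", "z"]

Answer: ["d", "z"]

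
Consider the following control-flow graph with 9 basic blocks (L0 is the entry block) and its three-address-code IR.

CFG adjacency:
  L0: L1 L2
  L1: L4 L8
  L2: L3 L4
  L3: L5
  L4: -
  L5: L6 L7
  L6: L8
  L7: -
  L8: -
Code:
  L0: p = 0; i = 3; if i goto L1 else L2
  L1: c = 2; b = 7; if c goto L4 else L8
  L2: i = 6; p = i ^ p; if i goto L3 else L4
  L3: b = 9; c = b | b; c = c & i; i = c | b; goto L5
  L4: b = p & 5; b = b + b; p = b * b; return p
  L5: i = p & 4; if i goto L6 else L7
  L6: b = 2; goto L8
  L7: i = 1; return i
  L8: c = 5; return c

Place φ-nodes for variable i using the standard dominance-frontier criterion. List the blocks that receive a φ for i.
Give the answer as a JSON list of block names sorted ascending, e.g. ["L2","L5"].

Answer: ["L4", "L8"]

Derivation:
idom tree: L1←L0 L2←L0 L3←L2 L4←L0 L5←L3 L6←L5 L7←L5 L8←L0
Join-block Dom:
  L4: preds {L1,L2}: {L0,L1} ∩ {L0,L2} = {L0}; idom=L0
  L8: preds {L1,L6}: {L0,L1} ∩ {L0,L2,L3,L5,L6} = {L0}; idom=L0

DF derivation:
  L4←L1: walk L1 to L0
  L4←L2: walk L2 to L0
  L8←L1: walk L1 to L0
  L8←L6: walk L6→L5→L3→L2 to L0
  L0: DF=∅
  L1: DF={L4,L8}
  L2: DF={L4,L8}
  L3: DF={L8}
  L4: DF=∅
  L5: DF={L8}
  L6: DF={L8}
  L7: DF=∅
  L8: DF=∅

φ for i: defs {L0,L2,L3,L5,L7}
  DF⁺ = {L4,L8}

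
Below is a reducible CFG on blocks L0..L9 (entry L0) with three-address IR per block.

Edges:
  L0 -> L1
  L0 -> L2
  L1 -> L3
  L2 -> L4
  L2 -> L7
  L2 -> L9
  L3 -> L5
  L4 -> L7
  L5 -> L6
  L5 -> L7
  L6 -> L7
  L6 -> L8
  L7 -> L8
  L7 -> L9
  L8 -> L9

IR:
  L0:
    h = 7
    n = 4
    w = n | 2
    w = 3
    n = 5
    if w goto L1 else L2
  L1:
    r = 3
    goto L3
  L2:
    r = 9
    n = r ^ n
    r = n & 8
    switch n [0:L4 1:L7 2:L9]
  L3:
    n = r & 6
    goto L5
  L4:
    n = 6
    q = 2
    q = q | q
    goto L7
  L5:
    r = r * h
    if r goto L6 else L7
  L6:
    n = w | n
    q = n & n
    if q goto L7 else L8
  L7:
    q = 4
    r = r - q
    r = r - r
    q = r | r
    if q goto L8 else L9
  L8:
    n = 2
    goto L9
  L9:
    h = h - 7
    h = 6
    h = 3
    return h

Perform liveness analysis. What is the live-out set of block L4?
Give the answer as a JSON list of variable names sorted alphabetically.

Answer: ["h", "r"]

Derivation:
def/use:
  L0: {h,n,w} / ∅
  L1: {r} / ∅
  L2: {n,r} / {n}
  L3: {n} / {r}
  L4: {n,q} / ∅
  L5: {r} / {h,r}
  L6: {n,q} / {n,w}
  L7: {q,r} / {r}
  L8: {n} / ∅
  L9: {h} / {h}

Liveness:
  live L0: ∅→{h,n,w}
  live L1: {h,w}→{h,r,w}
  live L2: {h,n}→{h,r}
  live L3: {h,r,w}→{h,n,r,w}
  live L4: {h,r}→{h,r}
  live L5: {h,n,r,w}→{h,n,r,w}
  live L6: {h,n,r,w}→{h,r}
  live L7: {h,r}→{h}
  live L8: {h}→{h}
  live L9: {h}→∅

live-out(L4) = ["h", "r"]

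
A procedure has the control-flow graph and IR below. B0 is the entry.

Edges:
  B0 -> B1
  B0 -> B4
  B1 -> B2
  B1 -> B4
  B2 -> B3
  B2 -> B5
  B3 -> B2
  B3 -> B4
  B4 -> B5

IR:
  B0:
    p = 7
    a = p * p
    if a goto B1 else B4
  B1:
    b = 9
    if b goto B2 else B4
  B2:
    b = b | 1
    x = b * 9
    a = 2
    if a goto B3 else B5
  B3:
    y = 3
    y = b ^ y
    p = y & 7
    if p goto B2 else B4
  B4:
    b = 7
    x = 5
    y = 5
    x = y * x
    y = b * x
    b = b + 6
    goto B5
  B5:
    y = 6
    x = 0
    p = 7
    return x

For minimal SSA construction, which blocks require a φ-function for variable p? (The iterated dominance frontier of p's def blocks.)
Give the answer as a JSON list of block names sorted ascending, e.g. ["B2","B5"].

idom tree: B1←B0 B2←B1 B3←B2 B4←B0 B5←B0
Join-block Dom:
  B2: preds {B1,B3}: {B0,B1} ∩ {B0,B1,B2,B3} = {B0,B1}; idom=B1
  B4: preds {B0,B1,B3}: {B0} ∩ {B0,B1} ∩ {B0,B1,B2,B3} = {B0}; idom=B0
  B5: preds {B2,B4}: {B0,B1,B2} ∩ {B0,B4} = {B0}; idom=B0

Frontier:
  join B2 pred B1: · stop@B1
  join B2 pred B3: B3→B2 stop@B1
  join B4 pred B0: · stop@B0
  join B4 pred B1: B1 stop@B0
  join B4 pred B3: B3→B2→B1 stop@B0
  join B5 pred B2: B2→B1 stop@B0
  join B5 pred B4: B4 stop@B0
  B0 → ∅
  B1 → {B4,B5}
  B2 → {B2,B4,B5}
  B3 → {B2,B4}
  B4 → {B5}
  B5 → ∅

φ for p: defs {B0,B3,B5}
  DF⁺ = {B2,B4,B5}

Answer: ["B2", "B4", "B5"]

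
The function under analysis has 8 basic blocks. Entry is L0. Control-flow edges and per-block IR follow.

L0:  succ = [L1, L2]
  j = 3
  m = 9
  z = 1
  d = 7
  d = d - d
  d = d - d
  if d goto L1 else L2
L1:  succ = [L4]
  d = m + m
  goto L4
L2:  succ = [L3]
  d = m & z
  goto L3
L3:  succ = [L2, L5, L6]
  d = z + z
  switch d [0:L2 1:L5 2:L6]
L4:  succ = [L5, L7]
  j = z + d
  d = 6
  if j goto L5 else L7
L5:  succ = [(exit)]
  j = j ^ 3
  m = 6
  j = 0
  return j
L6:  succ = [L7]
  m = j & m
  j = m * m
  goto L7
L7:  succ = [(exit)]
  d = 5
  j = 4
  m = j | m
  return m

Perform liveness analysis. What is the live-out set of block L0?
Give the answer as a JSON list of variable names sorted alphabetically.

def/use:
  L0: def={d,j,m,z} ue=∅
  L1: def={d} ue={m}
  L2: def={d} ue={m,z}
  L3: def={d} ue={z}
  L4: def={d,j} ue={d,z}
  L5: def={j,m} ue={j}
  L6: def={j,m} ue={j,m}
  L7: def={d,j,m} ue={m}

Liveness:
  live L0: ∅→{j,m,z}
  live L1: {m,z}→{d,m,z}
  live L2: {j,m,z}→{j,m,z}
  live L3: {j,m,z}→{j,m,z}
  live L4: {d,m,z}→{j,m}
  live L5: {j}→∅
  live L6: {j,m}→{m}
  live L7: {m}→∅

live-out(L0) = ["j", "m", "z"]

Answer: ["j", "m", "z"]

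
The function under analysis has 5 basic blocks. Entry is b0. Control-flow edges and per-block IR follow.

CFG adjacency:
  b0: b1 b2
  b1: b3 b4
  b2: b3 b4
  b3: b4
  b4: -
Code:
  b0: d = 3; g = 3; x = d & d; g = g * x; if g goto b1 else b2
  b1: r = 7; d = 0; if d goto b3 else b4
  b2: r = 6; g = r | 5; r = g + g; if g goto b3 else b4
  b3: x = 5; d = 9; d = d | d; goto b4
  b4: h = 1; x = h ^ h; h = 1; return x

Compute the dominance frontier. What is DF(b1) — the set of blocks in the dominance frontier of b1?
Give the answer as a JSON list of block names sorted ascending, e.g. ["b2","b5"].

idom tree: b1←b0 b2←b0 b3←b0 b4←b0
Dom∩ at merges:
  b3: preds {b1,b2}: {b0,b1} ∩ {b0,b2} = {b0}; idom=b0
  b4: preds {b1,b2,b3}: {b0,b1} ∩ {b0,b2} ∩ {b0,b3} = {b0}; idom=b0

DF derivation:
  join b3 pred b1: b1 stop@b0
  join b3 pred b2: b2 stop@b0
  join b4 pred b1: b1 stop@b0
  join b4 pred b2: b2 stop@b0
  join b4 pred b3: b3 stop@b0
  DF(b0)=∅
  DF(b1)={b3,b4}
  DF(b2)={b3,b4}
  DF(b3)={b4}
  DF(b4)=∅

DF(b1) = ["b3", "b4"]

Answer: ["b3", "b4"]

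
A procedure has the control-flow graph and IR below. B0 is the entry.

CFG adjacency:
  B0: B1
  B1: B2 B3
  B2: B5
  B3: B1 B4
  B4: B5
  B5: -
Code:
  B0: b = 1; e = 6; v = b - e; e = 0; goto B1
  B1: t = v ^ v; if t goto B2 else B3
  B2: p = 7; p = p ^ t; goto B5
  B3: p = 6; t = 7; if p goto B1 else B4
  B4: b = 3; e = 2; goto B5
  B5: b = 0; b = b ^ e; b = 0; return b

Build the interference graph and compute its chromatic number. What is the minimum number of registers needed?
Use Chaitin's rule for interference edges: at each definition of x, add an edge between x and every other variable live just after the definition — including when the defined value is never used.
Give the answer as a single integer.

Block summaries:
  B0 def {b,e,v} use ∅
  B1 def {t} use {v}
  B2 def {p} use {t}
  B3 def {p,t} use ∅
  B4 def {b,e} use ∅
  B5 def {b} use {e}

Backward fixpoint:
  live B0: ∅→{e,v}
  live B1: {e,v}→{e,t,v}
  live B2: {e,t}→{e}
  live B3: {e,v}→{e,v}
  live B4: ∅→{e}
  live B5: {e}→∅

Interfere edges:
  b — {e}
  e — {b,p,t,v}
  p — {e,t,v}
  t — {e,p,v}
  v — {e,p,t}

Chromatic number:
  {e,p,t,v} pairwise interfere (4-clique) ⇒ χ ≥ 4
  assign b→r1 e→r0 p→r1 t→r2 v→r3 — no edge inside a register ⇒ χ ≤ 4
  χ = 4

Answer: 4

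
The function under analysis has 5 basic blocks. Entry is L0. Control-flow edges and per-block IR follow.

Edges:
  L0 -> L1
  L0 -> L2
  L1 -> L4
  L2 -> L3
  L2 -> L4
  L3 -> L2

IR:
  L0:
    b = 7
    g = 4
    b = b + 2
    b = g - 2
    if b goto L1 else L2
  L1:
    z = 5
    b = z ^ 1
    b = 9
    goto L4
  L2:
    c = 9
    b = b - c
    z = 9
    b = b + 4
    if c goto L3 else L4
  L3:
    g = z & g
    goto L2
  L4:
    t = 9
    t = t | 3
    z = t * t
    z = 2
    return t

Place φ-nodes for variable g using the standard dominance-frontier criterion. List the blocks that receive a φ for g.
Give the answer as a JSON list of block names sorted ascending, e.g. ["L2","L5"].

idom tree: L1←L0 L2←L0 L3←L2 L4←L0
Dom∩ at merges:
  L2: preds {L0,L3}: {L0} ∩ {L0,L2,L3} = {L0}; idom=L0
  L4: preds {L1,L2}: {L0,L1} ∩ {L0,L2} = {L0}; idom=L0

Frontier:
  L2←L0: walk · to L0
  L2←L3: walk L3→L2 to L0
  L4←L1: walk L1 to L0
  L4←L2: walk L2 to L0
  DF(L0)=∅
  DF(L1)={L4}
  DF(L2)={L2,L4}
  DF(L3)={L2}
  DF(L4)=∅

φ for g: defs {L0,L3}
  DF⁺ = {L2,L4}

Answer: ["L2", "L4"]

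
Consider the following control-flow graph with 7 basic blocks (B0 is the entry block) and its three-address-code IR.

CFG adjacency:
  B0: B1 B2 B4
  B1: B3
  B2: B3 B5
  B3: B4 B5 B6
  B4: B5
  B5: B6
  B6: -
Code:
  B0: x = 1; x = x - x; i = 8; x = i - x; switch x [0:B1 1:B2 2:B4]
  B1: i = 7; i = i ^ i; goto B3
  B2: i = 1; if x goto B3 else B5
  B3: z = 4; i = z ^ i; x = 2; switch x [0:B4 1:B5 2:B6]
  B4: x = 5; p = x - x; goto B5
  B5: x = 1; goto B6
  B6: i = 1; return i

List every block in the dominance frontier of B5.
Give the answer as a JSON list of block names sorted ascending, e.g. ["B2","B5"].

Answer: ["B6"]

Working:
idom tree: B1←B0 B2←B0 B3←B0 B4←B0 B5←B0 B6←B0
Dom at joins:
  B3: preds {B1,B2}: {B0,B1} ∩ {B0,B2} = {B0}; idom=B0
  B4: preds {B0,B3}: {B0} ∩ {B0,B3} = {B0}; idom=B0
  B5: preds {B2,B3,B4}: {B0,B2} ∩ {B0,B3} ∩ {B0,B4} = {B0}; idom=B0
  B6: preds {B3,B5}: {B0,B3} ∩ {B0,B5} = {B0}; idom=B0

DF derivation:
  join B3 pred B1: B1 stop@B0
  join B3 pred B2: B2 stop@B0
  join B4 pred B0: · stop@B0
  join B4 pred B3: B3 stop@B0
  join B5 pred B2: B2 stop@B0
  join B5 pred B3: B3 stop@B0
  join B5 pred B4: B4 stop@B0
  join B6 pred B3: B3 stop@B0
  join B6 pred B5: B5 stop@B0
  DF(B0)=∅
  DF(B1)={B3}
  DF(B2)={B3,B5}
  DF(B3)={B4,B5,B6}
  DF(B4)={B5}
  DF(B5)={B6}
  DF(B6)=∅

DF(B5) = ["B6"]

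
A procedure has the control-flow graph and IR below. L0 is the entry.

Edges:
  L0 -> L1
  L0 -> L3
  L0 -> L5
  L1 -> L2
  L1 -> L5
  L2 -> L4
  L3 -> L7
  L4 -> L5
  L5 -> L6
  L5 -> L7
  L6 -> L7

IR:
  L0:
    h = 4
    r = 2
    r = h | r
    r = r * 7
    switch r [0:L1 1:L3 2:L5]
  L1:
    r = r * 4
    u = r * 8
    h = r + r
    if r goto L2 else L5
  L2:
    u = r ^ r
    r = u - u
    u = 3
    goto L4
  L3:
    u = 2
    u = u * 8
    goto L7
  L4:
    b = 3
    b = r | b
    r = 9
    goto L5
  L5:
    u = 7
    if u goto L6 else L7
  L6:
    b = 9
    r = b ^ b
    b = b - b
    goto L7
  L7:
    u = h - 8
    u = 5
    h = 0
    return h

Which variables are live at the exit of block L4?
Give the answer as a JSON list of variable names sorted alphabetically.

Answer: ["h"]

Working:
Per-block:
  L0 def {h,r} use ∅
  L1 def {h,r,u} use {r}
  L2 def {r,u} use {r}
  L3 def {u} use ∅
  L4 def {b,r} use {r}
  L5 def {u} use ∅
  L6 def {b,r} use ∅
  L7 def {h,u} use {h}

Backward fixpoint:
  live L0: ∅→{h,r}
  live L1: {r}→{h,r}
  live L2: {h,r}→{h,r}
  live L3: {h}→{h}
  live L4: {h,r}→{h}
  live L5: {h}→{h}
  live L6: {h}→{h}
  live L7: {h}→∅

live-out(L4) = ["h"]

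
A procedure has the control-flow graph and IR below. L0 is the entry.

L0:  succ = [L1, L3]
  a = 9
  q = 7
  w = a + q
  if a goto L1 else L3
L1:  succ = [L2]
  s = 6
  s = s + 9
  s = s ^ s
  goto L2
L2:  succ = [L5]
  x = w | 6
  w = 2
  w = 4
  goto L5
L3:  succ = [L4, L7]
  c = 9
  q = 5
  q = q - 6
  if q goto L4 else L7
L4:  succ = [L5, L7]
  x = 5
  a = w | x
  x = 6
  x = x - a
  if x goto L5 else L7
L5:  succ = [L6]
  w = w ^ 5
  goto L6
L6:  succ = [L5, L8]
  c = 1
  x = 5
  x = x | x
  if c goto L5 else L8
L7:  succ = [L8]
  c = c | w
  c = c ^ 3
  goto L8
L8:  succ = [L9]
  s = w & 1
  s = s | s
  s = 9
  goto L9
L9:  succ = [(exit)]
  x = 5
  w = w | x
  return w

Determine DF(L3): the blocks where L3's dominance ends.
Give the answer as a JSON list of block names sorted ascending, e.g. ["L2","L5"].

Answer: ["L5", "L8"]

Analysis:
idom tree: L1←L0 L2←L1 L3←L0 L4←L3 L5←L0 L6←L5 L7←L3 L8←L0 L9←L8
Dom∩ at merges:
  L5: preds {L2,L4,L6}: {L0,L1,L2} ∩ {L0,L3,L4} ∩ {L0,L5,L6} = {L0}; idom=L0
  L7: preds {L3,L4}: {L0,L3} ∩ {L0,L3,L4} = {L0,L3}; idom=L3
  L8: preds {L6,L7}: {L0,L5,L6} ∩ {L0,L3,L7} = {L0}; idom=L0

Frontier:
  join L5 pred L2: L2→L1 stop@L0
  join L5 pred L4: L4→L3 stop@L0
  join L5 pred L6: L6→L5 stop@L0
  join L7 pred L3: · stop@L3
  join L7 pred L4: L4 stop@L3
  join L8 pred L6: L6→L5 stop@L0
  join L8 pred L7: L7→L3 stop@L0
  DF(L0)=∅
  DF(L1)={L5}
  DF(L2)={L5}
  DF(L3)={L5,L8}
  DF(L4)={L5,L7}
  DF(L5)={L5,L8}
  DF(L6)={L5,L8}
  DF(L7)={L8}
  DF(L8)=∅
  DF(L9)=∅

DF(L3) = ["L5", "L8"]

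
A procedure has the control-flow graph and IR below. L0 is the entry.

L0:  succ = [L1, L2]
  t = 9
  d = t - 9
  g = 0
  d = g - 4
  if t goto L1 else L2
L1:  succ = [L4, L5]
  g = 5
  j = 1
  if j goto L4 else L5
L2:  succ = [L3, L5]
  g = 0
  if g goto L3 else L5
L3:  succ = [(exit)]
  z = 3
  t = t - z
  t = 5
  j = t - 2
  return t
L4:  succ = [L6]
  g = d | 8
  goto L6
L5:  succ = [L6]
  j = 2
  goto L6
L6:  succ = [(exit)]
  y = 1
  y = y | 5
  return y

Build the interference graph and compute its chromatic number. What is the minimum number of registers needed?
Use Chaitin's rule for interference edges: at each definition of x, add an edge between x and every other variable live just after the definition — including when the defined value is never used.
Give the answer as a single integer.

Block summaries:
  L0: def={d,g,t} ue=∅
  L1: def={g,j} ue=∅
  L2: def={g} ue=∅
  L3: def={j,t,z} ue={t}
  L4: def={g} ue={d}
  L5: def={j} ue=∅
  L6: def={y} ue=∅

Liveness:
  live L0: ∅→{d,t}
  live L1: {d}→{d}
  live L2: {t}→{t}
  live L3: {t}→∅
  live L4: {d}→∅
  live L5: ∅→∅
  live L6: ∅→∅

Interfere edges:
  d — {g,j,t}
  g — {d,t}
  j — {d,t}
  t — {d,g,j,z}
  y — ∅
  z — {t}

Registers:
  lower bound: {d,g,t} mutually conflict ⇒ χ ≥ 3
  assign d→r1 g→r2 j→r2 t→r0 y→r0 z→r1 — no edge inside a register ⇒ χ ≤ 3
  χ = 3

Answer: 3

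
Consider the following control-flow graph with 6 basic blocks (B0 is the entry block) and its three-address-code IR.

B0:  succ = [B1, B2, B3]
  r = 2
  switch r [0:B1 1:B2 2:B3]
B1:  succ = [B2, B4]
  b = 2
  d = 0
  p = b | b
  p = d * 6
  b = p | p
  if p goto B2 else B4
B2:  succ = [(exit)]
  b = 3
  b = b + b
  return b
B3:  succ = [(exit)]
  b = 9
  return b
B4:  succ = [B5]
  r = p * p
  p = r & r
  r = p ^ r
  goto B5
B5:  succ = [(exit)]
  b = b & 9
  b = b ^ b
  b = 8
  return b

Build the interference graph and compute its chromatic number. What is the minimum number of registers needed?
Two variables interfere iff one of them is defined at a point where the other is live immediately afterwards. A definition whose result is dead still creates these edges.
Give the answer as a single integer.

Answer: 3

Working:
Per-block:
  B0: def={r} ue=∅
  B1: def={b,d,p} ue=∅
  B2: def={b} ue=∅
  B3: def={b} ue=∅
  B4: def={p,r} ue={p}
  B5: def={b} ue={b}

Liveness:
  B0: in=∅ out=∅
  B1: in=∅ out={b,p}
  B2: in=∅ out=∅
  B3: in=∅ out=∅
  B4: in={b,p} out={b}
  B5: in={b} out=∅

Conflict graph:
  b: {d,p,r}
  d: {b,p}
  p: {b,d,r}
  r: {b,p}

Registers:
  {b,d,p} pairwise interfere (3-clique) ⇒ χ ≥ 3
  3-colouring: R0={b}  R1={p}  R2={d,r}
  χ = 3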